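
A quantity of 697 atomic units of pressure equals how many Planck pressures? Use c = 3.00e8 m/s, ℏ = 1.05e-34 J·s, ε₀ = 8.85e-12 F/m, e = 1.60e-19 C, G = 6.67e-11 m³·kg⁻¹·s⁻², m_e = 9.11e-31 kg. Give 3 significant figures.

atomic unit of pressure: P_au = E_h/a₀³ = m_e⁴e¹⁰/((4πε₀)⁵ℏ⁸) = 3.01e13 Pa
Planck pressure: p_P = c⁷/(ℏG²) = 4.68e113 Pa
697 × 3.01e13 / 4.68e113 = 4.49e-98

4.49e-98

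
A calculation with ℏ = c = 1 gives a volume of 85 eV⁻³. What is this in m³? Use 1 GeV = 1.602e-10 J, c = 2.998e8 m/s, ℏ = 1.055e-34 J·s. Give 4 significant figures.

6.542e-19 m³

Volume is [L]³ = [E]⁻³·(ℏc)³.
1 GeV⁻³ → (ℏc)³ × (1 GeV in J)⁻³ = 7.696e-48 m³.
Convert the energy scale: 85 eV⁻³ = 8.50e28 GeV⁻³.
Result: 8.50e28 × 7.696e-48 = 6.542e-19 m³.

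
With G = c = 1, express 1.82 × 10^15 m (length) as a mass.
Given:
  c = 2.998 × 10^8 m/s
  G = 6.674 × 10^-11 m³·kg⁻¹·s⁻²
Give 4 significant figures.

2.451 × 10^42 kg

Length → mass via c²/G.
1.82 × 10^15 m × (c²/G) = 2.451 × 10^42 kg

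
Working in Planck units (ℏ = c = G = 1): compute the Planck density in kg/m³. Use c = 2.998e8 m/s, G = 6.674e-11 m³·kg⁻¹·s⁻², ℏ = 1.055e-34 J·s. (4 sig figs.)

5.154e96 kg/m³

Dimensional analysis gives ρ_P = c⁵/(ℏG²).
  = 2.422e42 / 4.699e-55
  = 5.154e96 kg/m³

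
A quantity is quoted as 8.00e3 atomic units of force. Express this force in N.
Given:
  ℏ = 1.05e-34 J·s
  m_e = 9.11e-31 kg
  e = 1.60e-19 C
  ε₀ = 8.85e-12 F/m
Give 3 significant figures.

One atomic unit of force: F_au = E_h/a₀ = m_e²e⁶/((4πε₀)³ℏ⁴) = 8.33e-8 N.
8.00e3 × 8.33e-8 N = 6.66e-4 N

6.66e-4 N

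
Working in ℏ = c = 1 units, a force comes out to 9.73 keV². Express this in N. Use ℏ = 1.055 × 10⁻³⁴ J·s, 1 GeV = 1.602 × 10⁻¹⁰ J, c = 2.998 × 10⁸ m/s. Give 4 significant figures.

7.895 × 10⁻⁶ N

Force is [E]/[L] = [E]²/(ℏc); restore (ℏc)⁻¹.
1 GeV² → 1/(ℏc) × (1 GeV in J)² = 8.114 × 10⁵ N.
Convert the energy scale: 9.73 keV² = 9.73 × 10⁻¹² GeV².
Result: 9.73 × 10⁻¹² × 8.114 × 10⁵ = 7.895 × 10⁻⁶ N.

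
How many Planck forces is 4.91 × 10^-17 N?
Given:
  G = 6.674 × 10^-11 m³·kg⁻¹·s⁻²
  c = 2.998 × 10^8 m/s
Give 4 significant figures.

Planck force: F_P = c⁴/G = 1.210 × 10^44 N.
4.91 × 10^-17 / 1.210 × 10^44 = 4.056 × 10^-61

4.056 × 10^-61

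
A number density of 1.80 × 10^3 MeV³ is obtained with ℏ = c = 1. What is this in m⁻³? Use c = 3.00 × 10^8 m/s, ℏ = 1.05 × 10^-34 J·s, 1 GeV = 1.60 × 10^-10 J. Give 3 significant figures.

Number density is [L]⁻³ = [E]³/(ℏc)³.
1 GeV³ → 1/(ℏc)³ × (1 GeV in J)³ = 1.31 × 10^47 m⁻³.
Convert the energy scale: 1.80 × 10^3 MeV³ = 1.80 × 10^-6 GeV³.
Result: 1.80 × 10^-6 × 1.31 × 10^47 = 2.36 × 10^41 m⁻³.

2.36 × 10^41 m⁻³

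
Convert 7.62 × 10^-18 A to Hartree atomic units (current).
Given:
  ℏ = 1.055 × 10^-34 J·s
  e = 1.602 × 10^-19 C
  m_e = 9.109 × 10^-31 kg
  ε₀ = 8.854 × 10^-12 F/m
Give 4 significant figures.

atomic unit of electric current: I_au = e E_h/ℏ = m_e e⁵/((4πε₀)²ℏ³) = 6.612 × 10^-3 A.
7.62 × 10^-18 / 6.612 × 10^-3 = 1.152 × 10^-15

1.152 × 10^-15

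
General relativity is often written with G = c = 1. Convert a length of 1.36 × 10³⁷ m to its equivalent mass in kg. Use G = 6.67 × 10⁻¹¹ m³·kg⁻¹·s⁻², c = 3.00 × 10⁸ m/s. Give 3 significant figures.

1.84 × 10⁶⁴ kg

Length → mass via c²/G.
1.36 × 10³⁷ m × (c²/G) = 1.84 × 10⁶⁴ kg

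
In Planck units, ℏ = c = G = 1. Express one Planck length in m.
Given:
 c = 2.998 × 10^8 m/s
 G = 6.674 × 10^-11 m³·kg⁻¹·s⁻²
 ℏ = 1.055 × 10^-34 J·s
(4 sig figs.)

From ℏ = c = G = 1 the length scale is ℓ_P = √(ℏG/c³).
  = √(2.613 × 10^-70)
  = 1.616 × 10^-35 m

1.616 × 10^-35 m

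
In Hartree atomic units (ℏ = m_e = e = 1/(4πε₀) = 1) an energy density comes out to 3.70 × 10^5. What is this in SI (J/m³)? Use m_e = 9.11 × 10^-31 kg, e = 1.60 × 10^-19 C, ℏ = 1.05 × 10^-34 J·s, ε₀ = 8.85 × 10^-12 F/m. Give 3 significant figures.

1.11 × 10^19 J/m³

One atomic unit of energy density: u_au = E_h/a₀³ = m_e⁴e¹⁰/((4πε₀)⁵ℏ⁸) = 3.01 × 10^13 J/m³.
3.70 × 10^5 × 3.01 × 10^13 J/m³ = 1.11 × 10^19 J/m³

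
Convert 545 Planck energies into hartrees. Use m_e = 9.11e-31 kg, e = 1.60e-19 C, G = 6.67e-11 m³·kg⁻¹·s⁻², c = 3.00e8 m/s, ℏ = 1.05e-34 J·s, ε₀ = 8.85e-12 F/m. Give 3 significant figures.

Planck energy: E_P = √(ℏc⁵/G) = 1.96e9 J
hartree: E_h = m_e e⁴/(4πε₀ℏ)² = 4.38e-18 J
545 × 1.96e9 / 4.38e-18 = 2.43e29

2.43e29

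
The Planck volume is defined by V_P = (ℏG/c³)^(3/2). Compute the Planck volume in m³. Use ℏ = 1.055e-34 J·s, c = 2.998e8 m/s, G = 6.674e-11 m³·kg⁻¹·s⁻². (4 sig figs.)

4.224e-105 m³

V_P = (ℏG/c³)^(3/2)
  = √(1.784e-209)
  = 4.224e-105 m³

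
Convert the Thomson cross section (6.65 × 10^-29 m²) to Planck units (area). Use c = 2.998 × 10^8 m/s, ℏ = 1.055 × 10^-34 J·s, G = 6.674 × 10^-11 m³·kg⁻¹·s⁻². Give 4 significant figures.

Planck area: A_P = ℏG/c³ = 2.613 × 10^-70 m².
6.65 × 10^-29 / 2.613 × 10^-70 = 2.545 × 10^41

2.545 × 10^41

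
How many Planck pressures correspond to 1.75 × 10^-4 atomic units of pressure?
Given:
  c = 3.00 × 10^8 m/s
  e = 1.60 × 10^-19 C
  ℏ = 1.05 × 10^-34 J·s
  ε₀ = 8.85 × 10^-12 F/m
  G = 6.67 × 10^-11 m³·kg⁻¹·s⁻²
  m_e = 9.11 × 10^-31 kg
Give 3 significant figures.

1.13 × 10^-104

atomic unit of pressure: P_au = E_h/a₀³ = m_e⁴e¹⁰/((4πε₀)⁵ℏ⁸) = 3.01 × 10^13 Pa
Planck pressure: p_P = c⁷/(ℏG²) = 4.68 × 10^113 Pa
1.75 × 10^-4 × 3.01 × 10^13 / 4.68 × 10^113 = 1.13 × 10^-104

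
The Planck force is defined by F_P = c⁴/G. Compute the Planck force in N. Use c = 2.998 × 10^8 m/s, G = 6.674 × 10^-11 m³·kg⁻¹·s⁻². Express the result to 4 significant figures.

1.210 × 10^44 N

F_P = c⁴/G
  = 8.078 × 10^33 / 6.674 × 10^-11
  = 1.210 × 10^44 N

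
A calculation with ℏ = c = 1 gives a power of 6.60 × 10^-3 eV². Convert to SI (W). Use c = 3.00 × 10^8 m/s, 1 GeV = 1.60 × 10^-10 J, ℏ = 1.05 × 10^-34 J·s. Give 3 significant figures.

1.61 × 10^-6 W

Power is [E]/[T] = [E]²/ℏ.
1 GeV² → 1/ℏ × (1 GeV in J)² = 2.44 × 10^14 W.
Convert the energy scale: 6.60 × 10^-3 eV² = 6.60 × 10^-21 GeV².
Result: 6.60 × 10^-21 × 2.44 × 10^14 = 1.61 × 10^-6 W.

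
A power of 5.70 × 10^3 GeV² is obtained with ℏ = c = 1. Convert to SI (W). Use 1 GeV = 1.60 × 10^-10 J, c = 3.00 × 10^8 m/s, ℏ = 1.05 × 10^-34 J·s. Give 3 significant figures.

Power is [E]/[T] = [E]²/ℏ.
1 GeV² → 1/ℏ × (1 GeV in J)² = 2.44 × 10^14 W.
Result: 5.70 × 10^3 × 2.44 × 10^14 = 1.39 × 10^18 W.

1.39 × 10^18 W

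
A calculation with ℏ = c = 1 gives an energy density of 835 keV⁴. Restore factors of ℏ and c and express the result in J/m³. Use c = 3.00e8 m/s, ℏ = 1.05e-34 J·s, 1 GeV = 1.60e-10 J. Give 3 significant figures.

[E]/[L]³ = [E]⁴/(ℏc)³; restore (ℏc)⁻³.
1 GeV⁴ → 1/(ℏc)³ × (1 GeV in J)⁴ = 2.10e37 J/m³.
Convert the energy scale: 835 keV⁴ = 8.35e-22 GeV⁴.
Result: 8.35e-22 × 2.10e37 = 1.75e16 J/m³.

1.75e16 J/m³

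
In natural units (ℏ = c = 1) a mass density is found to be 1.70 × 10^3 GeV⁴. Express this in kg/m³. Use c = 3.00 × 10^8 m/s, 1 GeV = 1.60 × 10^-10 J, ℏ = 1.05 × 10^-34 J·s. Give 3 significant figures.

Mass density is [E]/(c²[L]³) = [E]⁴/(ℏ³c⁵).
1 GeV⁴ → 1/(ℏ³c⁵) × (1 GeV in J)⁴ = 2.33 × 10^20 kg/m³.
Result: 1.70 × 10^3 × 2.33 × 10^20 = 3.96 × 10^23 kg/m³.

3.96 × 10^23 kg/m³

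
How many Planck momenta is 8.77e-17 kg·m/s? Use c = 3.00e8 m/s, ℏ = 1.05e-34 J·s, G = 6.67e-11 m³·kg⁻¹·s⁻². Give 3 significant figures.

Planck momentum: p_P = √(ℏc³/G) = 6.52 kg·m/s.
8.77e-17 / 6.52 = 1.35e-17

1.35e-17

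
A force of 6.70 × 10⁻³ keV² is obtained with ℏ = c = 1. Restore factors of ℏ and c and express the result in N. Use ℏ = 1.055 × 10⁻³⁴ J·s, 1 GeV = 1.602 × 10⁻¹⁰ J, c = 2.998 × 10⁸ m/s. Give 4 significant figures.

5.436 × 10⁻⁹ N

Force is [E]/[L] = [E]²/(ℏc); restore (ℏc)⁻¹.
1 GeV² → 1/(ℏc) × (1 GeV in J)² = 8.114 × 10⁵ N.
Convert the energy scale: 6.70 × 10⁻³ keV² = 6.70 × 10⁻¹⁵ GeV².
Result: 6.70 × 10⁻¹⁵ × 8.114 × 10⁵ = 5.436 × 10⁻⁹ N.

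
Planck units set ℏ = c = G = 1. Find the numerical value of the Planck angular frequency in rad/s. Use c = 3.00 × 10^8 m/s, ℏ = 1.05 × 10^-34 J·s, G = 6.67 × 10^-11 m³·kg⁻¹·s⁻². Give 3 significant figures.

The unique combination of the constants set to 1 with dimensions of angular frequency is ω_P = √(c⁵/(ℏG)).
  = √(3.47 × 10^86)
  = 1.86 × 10^43 rad/s

1.86 × 10^43 rad/s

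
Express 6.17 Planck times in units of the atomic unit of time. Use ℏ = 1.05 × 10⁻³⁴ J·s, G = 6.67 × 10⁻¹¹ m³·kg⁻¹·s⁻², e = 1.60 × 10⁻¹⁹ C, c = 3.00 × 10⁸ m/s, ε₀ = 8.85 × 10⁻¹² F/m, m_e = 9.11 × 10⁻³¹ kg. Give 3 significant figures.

Planck time: t_P = √(ℏG/c⁵) = 5.37 × 10⁻⁴⁴ s
atomic unit of time: τ_au = (4πε₀)²ℏ³/(m_e e⁴) = 2.40 × 10⁻¹⁷ s
6.17 × 5.37 × 10⁻⁴⁴ / 2.40 × 10⁻¹⁷ = 1.38 × 10⁻²⁶

1.38 × 10⁻²⁶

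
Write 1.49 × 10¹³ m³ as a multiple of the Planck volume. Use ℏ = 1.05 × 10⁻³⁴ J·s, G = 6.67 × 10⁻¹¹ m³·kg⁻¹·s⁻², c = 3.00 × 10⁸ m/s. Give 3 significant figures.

Planck volume: V_P = (ℏG/c³)^(3/2) = 4.18 × 10⁻¹⁰⁵ m³.
1.49 × 10¹³ / 4.18 × 10⁻¹⁰⁵ = 3.57 × 10¹¹⁷

3.57 × 10¹¹⁷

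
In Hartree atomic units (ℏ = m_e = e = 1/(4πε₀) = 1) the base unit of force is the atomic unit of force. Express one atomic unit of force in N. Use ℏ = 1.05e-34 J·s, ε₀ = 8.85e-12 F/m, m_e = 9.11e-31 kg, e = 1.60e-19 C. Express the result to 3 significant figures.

F_au = E_h/a₀ = m_e²e⁶/((4πε₀)³ℏ⁴)
E_h = 4.38e-18 J
a₀ = 5.26e-11 m
E_h/a₀ = 8.33e-8 N

8.33e-8 N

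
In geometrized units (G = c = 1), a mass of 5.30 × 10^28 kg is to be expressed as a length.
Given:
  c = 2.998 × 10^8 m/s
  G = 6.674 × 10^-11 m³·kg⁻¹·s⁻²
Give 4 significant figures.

39.35 m

In G = c = 1 units mass has dimensions of length; the conversion factor is G/c².
5.30 × 10^28 kg × (G/c²) = 39.35 m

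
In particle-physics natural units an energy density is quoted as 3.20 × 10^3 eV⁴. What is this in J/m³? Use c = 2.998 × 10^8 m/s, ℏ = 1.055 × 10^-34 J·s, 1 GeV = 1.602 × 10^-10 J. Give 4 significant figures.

[E]/[L]³ = [E]⁴/(ℏc)³; restore (ℏc)⁻³.
1 GeV⁴ → 1/(ℏc)³ × (1 GeV in J)⁴ = 2.082 × 10^37 J/m³.
Convert the energy scale: 3.20 × 10^3 eV⁴ = 3.20 × 10^-33 GeV⁴.
Result: 3.20 × 10^-33 × 2.082 × 10^37 = 6.661 × 10^4 J/m³.

6.661 × 10^4 J/m³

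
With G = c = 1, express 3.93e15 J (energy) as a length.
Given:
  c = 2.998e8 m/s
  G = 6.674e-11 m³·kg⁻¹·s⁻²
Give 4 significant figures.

Energy → length via G/c⁴.
3.93e15 J × (G/c⁴) = 3.247e-29 m

3.247e-29 m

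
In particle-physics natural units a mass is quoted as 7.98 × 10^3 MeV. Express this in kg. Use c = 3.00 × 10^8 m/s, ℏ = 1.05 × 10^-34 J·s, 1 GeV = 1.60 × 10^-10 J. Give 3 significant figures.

1.42 × 10^-26 kg

Mass is [E]/c²; divide by c².
1 GeV → 1/c² × (1 GeV in J) = 1.78 × 10^-27 kg.
Convert the energy scale: 7.98 × 10^3 MeV = 7.98 GeV.
Result: 7.98 × 1.78 × 10^-27 = 1.42 × 10^-26 kg.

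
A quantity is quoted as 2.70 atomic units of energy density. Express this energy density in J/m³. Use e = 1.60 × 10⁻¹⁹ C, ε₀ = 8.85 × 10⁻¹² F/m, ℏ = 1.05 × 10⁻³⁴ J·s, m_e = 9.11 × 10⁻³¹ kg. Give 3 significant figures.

8.13 × 10¹³ J/m³

One atomic unit of energy density: u_au = E_h/a₀³ = m_e⁴e¹⁰/((4πε₀)⁵ℏ⁸) = 3.01 × 10¹³ J/m³.
2.70 × 3.01 × 10¹³ J/m³ = 8.13 × 10¹³ J/m³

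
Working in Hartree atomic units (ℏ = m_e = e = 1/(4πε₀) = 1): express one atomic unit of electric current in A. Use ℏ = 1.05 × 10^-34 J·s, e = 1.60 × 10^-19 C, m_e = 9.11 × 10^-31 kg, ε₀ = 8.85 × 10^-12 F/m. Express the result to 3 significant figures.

From ℏ = m_e = e = 1/(4πε₀) = 1 the current scale is I_au = e E_h/ℏ = m_e e⁵/((4πε₀)²ℏ³).
E_h = 4.38 × 10^-18 J
e·E_h/ℏ = 6.67 × 10^-3 A

6.67 × 10^-3 A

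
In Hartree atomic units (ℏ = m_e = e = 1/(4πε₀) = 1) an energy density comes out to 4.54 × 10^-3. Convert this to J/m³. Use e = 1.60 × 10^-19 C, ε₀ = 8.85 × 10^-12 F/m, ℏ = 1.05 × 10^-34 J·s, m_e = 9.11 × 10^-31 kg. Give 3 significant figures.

One atomic unit of energy density: u_au = E_h/a₀³ = m_e⁴e¹⁰/((4πε₀)⁵ℏ⁸) = 3.01 × 10^13 J/m³.
4.54 × 10^-3 × 3.01 × 10^13 J/m³ = 1.37 × 10^11 J/m³

1.37 × 10^11 J/m³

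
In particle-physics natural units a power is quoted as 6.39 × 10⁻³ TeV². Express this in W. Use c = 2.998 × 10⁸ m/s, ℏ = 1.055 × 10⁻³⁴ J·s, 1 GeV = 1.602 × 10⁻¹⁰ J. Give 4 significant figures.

1.554 × 10¹⁸ W

Power is [E]/[T] = [E]²/ℏ.
1 GeV² → 1/ℏ × (1 GeV in J)² = 2.433 × 10¹⁴ W.
Convert the energy scale: 6.39 × 10⁻³ TeV² = 6.39 × 10³ GeV².
Result: 6.39 × 10³ × 2.433 × 10¹⁴ = 1.554 × 10¹⁸ W.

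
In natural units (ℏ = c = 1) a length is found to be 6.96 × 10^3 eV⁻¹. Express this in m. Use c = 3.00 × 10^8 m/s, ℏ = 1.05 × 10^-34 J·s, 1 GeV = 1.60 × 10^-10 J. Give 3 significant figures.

1.37 × 10^-3 m

A length is [E]⁻¹ in ℏ=c=1; restore one factor of ℏc.
1 GeV⁻¹ → ℏc × (1 GeV in J)⁻¹ = 1.97 × 10^-16 m.
Convert the energy scale: 6.96 × 10^3 eV⁻¹ = 6.96 × 10^12 GeV⁻¹.
Result: 6.96 × 10^12 × 1.97 × 10^-16 = 1.37 × 10^-3 m.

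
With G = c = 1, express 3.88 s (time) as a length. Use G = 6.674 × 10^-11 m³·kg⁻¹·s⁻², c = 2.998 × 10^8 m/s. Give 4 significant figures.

Time → length via c.
3.88 s × (c) = 1.163 × 10^9 m

1.163 × 10^9 m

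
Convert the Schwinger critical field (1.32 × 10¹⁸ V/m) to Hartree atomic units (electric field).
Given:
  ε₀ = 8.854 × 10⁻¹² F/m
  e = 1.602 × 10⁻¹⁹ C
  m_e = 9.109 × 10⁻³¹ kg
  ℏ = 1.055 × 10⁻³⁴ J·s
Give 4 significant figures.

atomic unit of electric field: E_au = E_h/(e a₀) = m_e²e⁵/((4πε₀)³ℏ⁴) = 5.131 × 10¹¹ V/m.
1.32 × 10¹⁸ / 5.131 × 10¹¹ = 2.573 × 10⁶

2.573 × 10⁶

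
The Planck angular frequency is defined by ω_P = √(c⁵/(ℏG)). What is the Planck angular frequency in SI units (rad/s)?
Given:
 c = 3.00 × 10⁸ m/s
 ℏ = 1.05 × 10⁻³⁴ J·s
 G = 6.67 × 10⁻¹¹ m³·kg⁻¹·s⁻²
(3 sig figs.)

ω_P = √(c⁵/(ℏG))
  = √(3.47 × 10⁸⁶)
  = 1.86 × 10⁴³ rad/s

1.86 × 10⁴³ rad/s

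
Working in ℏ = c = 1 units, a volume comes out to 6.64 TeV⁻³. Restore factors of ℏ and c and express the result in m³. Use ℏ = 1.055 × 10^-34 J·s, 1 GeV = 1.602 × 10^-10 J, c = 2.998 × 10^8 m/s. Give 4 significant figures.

5.110 × 10^-56 m³

Volume is [L]³ = [E]⁻³·(ℏc)³.
1 GeV⁻³ → (ℏc)³ × (1 GeV in J)⁻³ = 7.696 × 10^-48 m³.
Convert the energy scale: 6.64 TeV⁻³ = 6.64 × 10^-9 GeV⁻³.
Result: 6.64 × 10^-9 × 7.696 × 10^-48 = 5.110 × 10^-56 m³.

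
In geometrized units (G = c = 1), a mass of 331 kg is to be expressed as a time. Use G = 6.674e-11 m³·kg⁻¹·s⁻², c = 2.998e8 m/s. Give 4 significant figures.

Mass → time via G/c³.
331 kg × (G/c³) = 8.198e-34 s

8.198e-34 s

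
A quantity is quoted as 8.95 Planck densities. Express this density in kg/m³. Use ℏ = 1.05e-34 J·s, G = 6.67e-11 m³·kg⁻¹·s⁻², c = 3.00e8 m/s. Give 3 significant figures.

One Planck density: ρ_P = c⁵/(ℏG²) = 5.20e96 kg/m³.
8.95 × 5.20e96 kg/m³ = 4.66e97 kg/m³

4.66e97 kg/m³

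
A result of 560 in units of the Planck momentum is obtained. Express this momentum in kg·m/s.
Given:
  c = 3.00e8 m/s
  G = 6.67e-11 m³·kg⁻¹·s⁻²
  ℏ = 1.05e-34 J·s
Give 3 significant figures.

3.65e3 kg·m/s

One Planck momentum: p_P = √(ℏc³/G) = 6.52 kg·m/s.
560 × 6.52 kg·m/s = 3.65e3 kg·m/s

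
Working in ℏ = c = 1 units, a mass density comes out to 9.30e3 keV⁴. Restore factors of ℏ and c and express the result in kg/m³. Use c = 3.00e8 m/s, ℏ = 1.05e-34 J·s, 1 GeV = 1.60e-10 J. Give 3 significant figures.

2.17 kg/m³

Mass density is [E]/(c²[L]³) = [E]⁴/(ℏ³c⁵).
1 GeV⁴ → 1/(ℏ³c⁵) × (1 GeV in J)⁴ = 2.33e20 kg/m³.
Convert the energy scale: 9.30e3 keV⁴ = 9.30e-21 GeV⁴.
Result: 9.30e-21 × 2.33e20 = 2.17 kg/m³.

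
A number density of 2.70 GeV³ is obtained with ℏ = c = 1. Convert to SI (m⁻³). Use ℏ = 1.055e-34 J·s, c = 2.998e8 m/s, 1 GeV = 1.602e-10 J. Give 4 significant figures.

3.508e47 m⁻³

Number density is [L]⁻³ = [E]³/(ℏc)³.
1 GeV³ → 1/(ℏc)³ × (1 GeV in J)³ = 1.299e47 m⁻³.
Result: 2.70 × 1.299e47 = 3.508e47 m⁻³.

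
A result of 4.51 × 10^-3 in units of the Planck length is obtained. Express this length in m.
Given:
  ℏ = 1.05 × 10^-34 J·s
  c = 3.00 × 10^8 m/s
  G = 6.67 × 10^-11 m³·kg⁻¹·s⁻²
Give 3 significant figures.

7.26 × 10^-38 m

One Planck length: ℓ_P = √(ℏG/c³) = 1.61 × 10^-35 m.
4.51 × 10^-3 × 1.61 × 10^-35 m = 7.26 × 10^-38 m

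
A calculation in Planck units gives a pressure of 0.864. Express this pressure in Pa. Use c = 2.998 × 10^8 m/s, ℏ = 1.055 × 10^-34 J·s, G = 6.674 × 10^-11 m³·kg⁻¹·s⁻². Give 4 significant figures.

4.002 × 10^113 Pa

One Planck pressure: p_P = c⁷/(ℏG²) = 4.632 × 10^113 Pa.
0.864 × 4.632 × 10^113 Pa = 4.002 × 10^113 Pa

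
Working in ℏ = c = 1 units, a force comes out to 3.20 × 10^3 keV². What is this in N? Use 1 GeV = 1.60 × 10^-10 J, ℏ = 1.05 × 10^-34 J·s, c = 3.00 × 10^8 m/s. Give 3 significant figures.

2.60 × 10^-3 N

Force is [E]/[L] = [E]²/(ℏc); restore (ℏc)⁻¹.
1 GeV² → 1/(ℏc) × (1 GeV in J)² = 8.13 × 10^5 N.
Convert the energy scale: 3.20 × 10^3 keV² = 3.20 × 10^-9 GeV².
Result: 3.20 × 10^-9 × 8.13 × 10^5 = 2.60 × 10^-3 N.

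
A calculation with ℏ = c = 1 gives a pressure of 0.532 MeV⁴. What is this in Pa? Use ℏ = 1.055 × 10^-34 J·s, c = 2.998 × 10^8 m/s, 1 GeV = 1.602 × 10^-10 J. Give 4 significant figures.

Pressure is [E]/[L]³ = [E]⁴/(ℏc)³.
1 GeV⁴ → 1/(ℏc)³ × (1 GeV in J)⁴ = 2.082 × 10^37 Pa.
Convert the energy scale: 0.532 MeV⁴ = 5.32 × 10^-13 GeV⁴.
Result: 5.32 × 10^-13 × 2.082 × 10^37 = 1.107 × 10^25 Pa.

1.107 × 10^25 Pa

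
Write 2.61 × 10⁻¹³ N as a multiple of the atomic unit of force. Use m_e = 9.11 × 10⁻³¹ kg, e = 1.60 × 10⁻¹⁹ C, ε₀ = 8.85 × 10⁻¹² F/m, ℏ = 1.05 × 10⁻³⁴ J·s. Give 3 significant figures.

3.13 × 10⁻⁶

atomic unit of force: F_au = E_h/a₀ = m_e²e⁶/((4πε₀)³ℏ⁴) = 8.33 × 10⁻⁸ N.
2.61 × 10⁻¹³ / 8.33 × 10⁻⁸ = 3.13 × 10⁻⁶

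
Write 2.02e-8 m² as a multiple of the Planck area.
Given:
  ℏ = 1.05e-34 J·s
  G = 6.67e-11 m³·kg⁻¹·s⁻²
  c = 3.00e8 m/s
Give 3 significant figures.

7.79e61

Planck area: A_P = ℏG/c³ = 2.59e-70 m².
2.02e-8 / 2.59e-70 = 7.79e61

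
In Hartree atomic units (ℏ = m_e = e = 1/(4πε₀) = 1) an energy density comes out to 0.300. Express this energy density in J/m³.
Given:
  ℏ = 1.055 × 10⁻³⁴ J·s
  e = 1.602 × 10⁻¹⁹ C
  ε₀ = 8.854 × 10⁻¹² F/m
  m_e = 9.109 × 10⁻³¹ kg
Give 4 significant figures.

One atomic unit of energy density: u_au = E_h/a₀³ = m_e⁴e¹⁰/((4πε₀)⁵ℏ⁸) = 2.929 × 10¹³ J/m³.
0.300 × 2.929 × 10¹³ J/m³ = 8.787 × 10¹² J/m³

8.787 × 10¹² J/m³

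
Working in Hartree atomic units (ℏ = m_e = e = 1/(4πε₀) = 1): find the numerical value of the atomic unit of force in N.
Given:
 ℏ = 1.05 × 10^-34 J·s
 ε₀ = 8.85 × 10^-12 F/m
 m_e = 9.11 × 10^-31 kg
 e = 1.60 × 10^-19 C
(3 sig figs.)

8.33 × 10^-8 N

From ℏ = m_e = e = 1/(4πε₀) = 1 the force scale is F_au = E_h/a₀ = m_e²e⁶/((4πε₀)³ℏ⁴).
E_h = 4.38 × 10^-18 J
a₀ = 5.26 × 10^-11 m
E_h/a₀ = 8.33 × 10^-8 N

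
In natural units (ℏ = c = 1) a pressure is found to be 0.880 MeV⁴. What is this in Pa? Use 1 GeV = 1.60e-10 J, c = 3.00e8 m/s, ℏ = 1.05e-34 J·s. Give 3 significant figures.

1.85e25 Pa

Pressure is [E]/[L]³ = [E]⁴/(ℏc)³.
1 GeV⁴ → 1/(ℏc)³ × (1 GeV in J)⁴ = 2.10e37 Pa.
Convert the energy scale: 0.880 MeV⁴ = 8.80e-13 GeV⁴.
Result: 8.80e-13 × 2.10e37 = 1.85e25 Pa.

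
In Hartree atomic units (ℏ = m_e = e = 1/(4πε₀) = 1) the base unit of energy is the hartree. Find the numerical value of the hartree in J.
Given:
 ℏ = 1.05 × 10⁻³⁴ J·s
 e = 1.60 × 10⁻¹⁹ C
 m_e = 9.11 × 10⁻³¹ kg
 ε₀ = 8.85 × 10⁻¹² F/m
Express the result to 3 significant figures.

E_h = m_e e⁴/(4πε₀ℏ)²
  = 5.97 × 10⁻¹⁰⁶ / 1.36 × 10⁻⁸⁸
  = 4.38 × 10⁻¹⁸ J

4.38 × 10⁻¹⁸ J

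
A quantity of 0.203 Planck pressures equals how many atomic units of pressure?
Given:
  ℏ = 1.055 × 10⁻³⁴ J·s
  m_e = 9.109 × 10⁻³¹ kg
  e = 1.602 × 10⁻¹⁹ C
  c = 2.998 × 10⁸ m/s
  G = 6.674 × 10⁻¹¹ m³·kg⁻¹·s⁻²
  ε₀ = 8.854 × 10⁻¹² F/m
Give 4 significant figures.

3.210 × 10⁹⁹

Planck pressure: p_P = c⁷/(ℏG²) = 4.632 × 10¹¹³ Pa
atomic unit of pressure: P_au = E_h/a₀³ = m_e⁴e¹⁰/((4πε₀)⁵ℏ⁸) = 2.929 × 10¹³ Pa
0.203 × 4.632 × 10¹¹³ / 2.929 × 10¹³ = 3.210 × 10⁹⁹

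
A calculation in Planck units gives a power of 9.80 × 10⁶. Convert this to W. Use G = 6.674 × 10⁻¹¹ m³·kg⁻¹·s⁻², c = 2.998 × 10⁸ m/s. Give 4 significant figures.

One Planck power: P_P = c⁵/G = 3.629 × 10⁵² W.
9.80 × 10⁶ × 3.629 × 10⁵² W = 3.556 × 10⁵⁹ W

3.556 × 10⁵⁹ W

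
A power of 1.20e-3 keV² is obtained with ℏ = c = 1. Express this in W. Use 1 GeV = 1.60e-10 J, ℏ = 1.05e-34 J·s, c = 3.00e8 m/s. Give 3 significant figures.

0.293 W

Power is [E]/[T] = [E]²/ℏ.
1 GeV² → 1/ℏ × (1 GeV in J)² = 2.44e14 W.
Convert the energy scale: 1.20e-3 keV² = 1.20e-15 GeV².
Result: 1.20e-15 × 2.44e14 = 0.293 W.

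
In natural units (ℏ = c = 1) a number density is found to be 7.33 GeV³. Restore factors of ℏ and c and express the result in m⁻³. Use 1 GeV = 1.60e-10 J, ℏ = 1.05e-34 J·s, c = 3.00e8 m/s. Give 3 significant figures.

9.61e47 m⁻³

Number density is [L]⁻³ = [E]³/(ℏc)³.
1 GeV³ → 1/(ℏc)³ × (1 GeV in J)³ = 1.31e47 m⁻³.
Result: 7.33 × 1.31e47 = 9.61e47 m⁻³.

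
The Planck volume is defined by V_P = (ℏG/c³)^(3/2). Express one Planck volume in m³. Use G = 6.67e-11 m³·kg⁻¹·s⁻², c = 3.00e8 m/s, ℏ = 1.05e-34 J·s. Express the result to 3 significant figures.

V_P = (ℏG/c³)^(3/2)
  = √(1.75e-209)
  = 4.18e-105 m³

4.18e-105 m³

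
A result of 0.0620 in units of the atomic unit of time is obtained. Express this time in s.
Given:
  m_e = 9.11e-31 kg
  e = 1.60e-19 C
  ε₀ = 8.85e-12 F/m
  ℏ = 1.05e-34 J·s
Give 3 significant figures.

1.49e-18 s

One atomic unit of time: τ_au = (4πε₀)²ℏ³/(m_e e⁴) = 2.40e-17 s.
0.0620 × 2.40e-17 s = 1.49e-18 s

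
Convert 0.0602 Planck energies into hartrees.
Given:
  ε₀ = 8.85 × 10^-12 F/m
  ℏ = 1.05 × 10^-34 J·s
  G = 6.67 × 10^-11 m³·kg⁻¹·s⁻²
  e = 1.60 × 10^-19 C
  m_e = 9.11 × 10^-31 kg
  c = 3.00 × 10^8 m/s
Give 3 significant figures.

2.69 × 10^25

Planck energy: E_P = √(ℏc⁵/G) = 1.96 × 10^9 J
hartree: E_h = m_e e⁴/(4πε₀ℏ)² = 4.38 × 10^-18 J
0.0602 × 1.96 × 10^9 / 4.38 × 10^-18 = 2.69 × 10^25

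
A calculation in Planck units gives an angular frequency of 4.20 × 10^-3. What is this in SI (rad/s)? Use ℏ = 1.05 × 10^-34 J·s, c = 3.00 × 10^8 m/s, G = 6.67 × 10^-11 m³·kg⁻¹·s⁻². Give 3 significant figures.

One Planck angular frequency: ω_P = √(c⁵/(ℏG)) = 1.86 × 10^43 rad/s.
4.20 × 10^-3 × 1.86 × 10^43 rad/s = 7.82 × 10^40 rad/s

7.82 × 10^40 rad/s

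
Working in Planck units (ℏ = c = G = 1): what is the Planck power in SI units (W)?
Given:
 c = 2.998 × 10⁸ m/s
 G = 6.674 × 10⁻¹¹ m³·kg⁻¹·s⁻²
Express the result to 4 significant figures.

3.629 × 10⁵² W

Dimensional analysis gives P_P = c⁵/G.
  = 2.422 × 10⁴² / 6.674 × 10⁻¹¹
  = 3.629 × 10⁵² W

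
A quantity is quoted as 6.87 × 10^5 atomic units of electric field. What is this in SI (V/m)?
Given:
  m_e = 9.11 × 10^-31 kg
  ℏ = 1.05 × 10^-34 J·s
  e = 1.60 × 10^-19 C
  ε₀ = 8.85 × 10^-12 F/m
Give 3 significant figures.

One atomic unit of electric field: E_au = E_h/(e a₀) = m_e²e⁵/((4πε₀)³ℏ⁴) = 5.20 × 10^11 V/m.
6.87 × 10^5 × 5.20 × 10^11 V/m = 3.58 × 10^17 V/m

3.58 × 10^17 V/m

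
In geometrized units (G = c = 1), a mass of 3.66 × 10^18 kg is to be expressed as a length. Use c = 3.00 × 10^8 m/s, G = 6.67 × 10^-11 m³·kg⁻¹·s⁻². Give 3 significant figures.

2.71 × 10^-9 m

In G = c = 1 units mass has dimensions of length; the conversion factor is G/c².
3.66 × 10^18 kg × (G/c²) = 2.71 × 10^-9 m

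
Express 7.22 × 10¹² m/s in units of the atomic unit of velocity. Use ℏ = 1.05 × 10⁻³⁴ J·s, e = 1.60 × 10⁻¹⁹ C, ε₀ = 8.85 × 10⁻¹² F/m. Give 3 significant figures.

atomic unit of velocity: v_au = e²/(4πε₀ℏ) = 2.19 × 10⁶ m/s.
7.22 × 10¹² / 2.19 × 10⁶ = 3.29 × 10⁶

3.29 × 10⁶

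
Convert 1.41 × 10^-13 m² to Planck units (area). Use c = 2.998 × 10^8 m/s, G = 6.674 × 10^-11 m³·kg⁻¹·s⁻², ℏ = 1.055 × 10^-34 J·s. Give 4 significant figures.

Planck area: A_P = ℏG/c³ = 2.613 × 10^-70 m².
1.41 × 10^-13 / 2.613 × 10^-70 = 5.396 × 10^56

5.396 × 10^56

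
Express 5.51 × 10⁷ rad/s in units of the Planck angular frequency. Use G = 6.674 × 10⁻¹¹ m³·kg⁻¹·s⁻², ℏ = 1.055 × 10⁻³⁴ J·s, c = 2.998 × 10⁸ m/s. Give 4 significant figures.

2.971 × 10⁻³⁶

Planck angular frequency: ω_P = √(c⁵/(ℏG)) = 1.855 × 10⁴³ rad/s.
5.51 × 10⁷ / 1.855 × 10⁴³ = 2.971 × 10⁻³⁶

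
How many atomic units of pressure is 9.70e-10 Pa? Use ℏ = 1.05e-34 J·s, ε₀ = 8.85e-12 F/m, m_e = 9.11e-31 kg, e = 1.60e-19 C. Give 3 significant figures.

atomic unit of pressure: P_au = E_h/a₀³ = m_e⁴e¹⁰/((4πε₀)⁵ℏ⁸) = 3.01e13 Pa.
9.70e-10 / 3.01e13 = 3.22e-23

3.22e-23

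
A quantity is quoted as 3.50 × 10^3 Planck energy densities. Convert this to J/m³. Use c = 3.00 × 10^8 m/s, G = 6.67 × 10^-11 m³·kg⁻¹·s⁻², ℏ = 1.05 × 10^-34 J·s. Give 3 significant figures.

One Planck energy density: u_P = c⁷/(ℏG²) = 4.68 × 10^113 J/m³.
3.50 × 10^3 × 4.68 × 10^113 J/m³ = 1.64 × 10^117 J/m³

1.64 × 10^117 J/m³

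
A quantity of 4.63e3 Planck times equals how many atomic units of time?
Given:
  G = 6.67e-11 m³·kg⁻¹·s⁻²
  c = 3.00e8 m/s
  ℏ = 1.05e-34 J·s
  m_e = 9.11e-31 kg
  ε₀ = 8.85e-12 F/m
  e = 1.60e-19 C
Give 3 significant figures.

Planck time: t_P = √(ℏG/c⁵) = 5.37e-44 s
atomic unit of time: τ_au = (4πε₀)²ℏ³/(m_e e⁴) = 2.40e-17 s
4.63e3 × 5.37e-44 / 2.40e-17 = 1.04e-23

1.04e-23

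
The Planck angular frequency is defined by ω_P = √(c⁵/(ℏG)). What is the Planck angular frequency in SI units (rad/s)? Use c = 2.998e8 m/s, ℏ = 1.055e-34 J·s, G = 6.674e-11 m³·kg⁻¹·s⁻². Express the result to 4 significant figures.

ω_P = √(c⁵/(ℏG))
  = √(3.440e86)
  = 1.855e43 rad/s

1.855e43 rad/s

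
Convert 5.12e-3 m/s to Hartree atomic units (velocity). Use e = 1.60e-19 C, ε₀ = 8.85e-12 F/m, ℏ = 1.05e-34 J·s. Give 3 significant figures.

2.34e-9

atomic unit of velocity: v_au = e²/(4πε₀ℏ) = 2.19e6 m/s.
5.12e-3 / 2.19e6 = 2.34e-9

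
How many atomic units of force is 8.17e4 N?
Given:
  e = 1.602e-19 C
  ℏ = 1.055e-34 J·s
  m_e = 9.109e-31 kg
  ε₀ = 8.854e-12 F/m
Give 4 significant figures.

atomic unit of force: F_au = E_h/a₀ = m_e²e⁶/((4πε₀)³ℏ⁴) = 8.220e-8 N.
8.17e4 / 8.220e-8 = 9.939e11

9.939e11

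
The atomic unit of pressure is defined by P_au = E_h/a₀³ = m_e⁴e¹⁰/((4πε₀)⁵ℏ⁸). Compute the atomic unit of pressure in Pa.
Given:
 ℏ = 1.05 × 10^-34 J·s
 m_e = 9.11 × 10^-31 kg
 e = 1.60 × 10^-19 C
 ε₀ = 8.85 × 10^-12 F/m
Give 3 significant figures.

3.01 × 10^13 Pa

P_au = E_h/a₀³ = m_e⁴e¹⁰/((4πε₀)⁵ℏ⁸)
E_h = 4.38 × 10^-18 J
a₀ = 5.26 × 10^-11 m
E_h/a₀³ = 3.01 × 10^13 Pa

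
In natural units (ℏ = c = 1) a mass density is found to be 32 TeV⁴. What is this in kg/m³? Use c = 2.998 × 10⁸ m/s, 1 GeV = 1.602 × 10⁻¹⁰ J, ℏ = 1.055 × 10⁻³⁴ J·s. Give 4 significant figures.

Mass density is [E]/(c²[L]³) = [E]⁴/(ℏ³c⁵).
1 GeV⁴ → 1/(ℏ³c⁵) × (1 GeV in J)⁴ = 2.316 × 10²⁰ kg/m³.
Convert the energy scale: 32 TeV⁴ = 3.20 × 10¹³ GeV⁴.
Result: 3.20 × 10¹³ × 2.316 × 10²⁰ = 7.411 × 10³³ kg/m³.

7.411 × 10³³ kg/m³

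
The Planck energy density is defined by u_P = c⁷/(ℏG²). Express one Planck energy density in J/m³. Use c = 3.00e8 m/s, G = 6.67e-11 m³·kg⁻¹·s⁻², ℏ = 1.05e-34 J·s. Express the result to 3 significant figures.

u_P = c⁷/(ℏG²)
  = 2.19e59 / 4.67e-55
  = 4.68e113 J/m³

4.68e113 J/m³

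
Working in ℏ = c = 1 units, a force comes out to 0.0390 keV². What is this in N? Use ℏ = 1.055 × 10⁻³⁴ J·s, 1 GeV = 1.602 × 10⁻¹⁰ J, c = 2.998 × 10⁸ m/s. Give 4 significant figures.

3.165 × 10⁻⁸ N

Force is [E]/[L] = [E]²/(ℏc); restore (ℏc)⁻¹.
1 GeV² → 1/(ℏc) × (1 GeV in J)² = 8.114 × 10⁵ N.
Convert the energy scale: 0.0390 keV² = 3.90 × 10⁻¹⁴ GeV².
Result: 3.90 × 10⁻¹⁴ × 8.114 × 10⁵ = 3.165 × 10⁻⁸ N.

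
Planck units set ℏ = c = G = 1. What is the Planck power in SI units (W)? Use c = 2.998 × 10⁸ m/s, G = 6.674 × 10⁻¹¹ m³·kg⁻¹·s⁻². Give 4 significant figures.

The unique combination of the constants set to 1 with dimensions of power is P_P = c⁵/G.
  = 2.422 × 10⁴² / 6.674 × 10⁻¹¹
  = 3.629 × 10⁵² W

3.629 × 10⁵² W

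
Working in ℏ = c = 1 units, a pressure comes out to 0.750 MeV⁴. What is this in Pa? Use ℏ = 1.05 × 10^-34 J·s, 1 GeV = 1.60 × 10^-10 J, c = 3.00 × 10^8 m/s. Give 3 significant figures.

Pressure is [E]/[L]³ = [E]⁴/(ℏc)³.
1 GeV⁴ → 1/(ℏc)³ × (1 GeV in J)⁴ = 2.10 × 10^37 Pa.
Convert the energy scale: 0.750 MeV⁴ = 7.50 × 10^-13 GeV⁴.
Result: 7.50 × 10^-13 × 2.10 × 10^37 = 1.57 × 10^25 Pa.

1.57 × 10^25 Pa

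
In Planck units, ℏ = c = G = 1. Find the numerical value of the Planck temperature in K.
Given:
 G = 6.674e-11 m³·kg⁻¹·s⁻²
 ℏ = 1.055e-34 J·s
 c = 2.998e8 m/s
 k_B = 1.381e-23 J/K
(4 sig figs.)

Dimensional analysis gives T_P = √(ℏc⁵/G) / k_B.
  = √(3.828e18) × 7.241e22
  = 1.417e32 K

1.417e32 K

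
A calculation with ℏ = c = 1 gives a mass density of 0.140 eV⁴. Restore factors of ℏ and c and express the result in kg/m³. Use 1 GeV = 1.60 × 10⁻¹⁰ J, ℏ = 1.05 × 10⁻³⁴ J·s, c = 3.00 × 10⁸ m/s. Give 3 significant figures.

3.26 × 10⁻¹⁷ kg/m³

Mass density is [E]/(c²[L]³) = [E]⁴/(ℏ³c⁵).
1 GeV⁴ → 1/(ℏ³c⁵) × (1 GeV in J)⁴ = 2.33 × 10²⁰ kg/m³.
Convert the energy scale: 0.140 eV⁴ = 1.40 × 10⁻³⁷ GeV⁴.
Result: 1.40 × 10⁻³⁷ × 2.33 × 10²⁰ = 3.26 × 10⁻¹⁷ kg/m³.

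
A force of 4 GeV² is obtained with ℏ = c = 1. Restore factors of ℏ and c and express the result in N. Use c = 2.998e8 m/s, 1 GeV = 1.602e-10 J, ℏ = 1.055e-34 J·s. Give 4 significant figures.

3.246e6 N

Force is [E]/[L] = [E]²/(ℏc); restore (ℏc)⁻¹.
1 GeV² → 1/(ℏc) × (1 GeV in J)² = 8.114e5 N.
Result: 4 × 8.114e5 = 3.246e6 N.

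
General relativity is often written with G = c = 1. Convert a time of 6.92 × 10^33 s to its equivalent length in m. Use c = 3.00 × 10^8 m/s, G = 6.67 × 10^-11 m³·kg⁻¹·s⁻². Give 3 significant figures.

Time → length via c.
6.92 × 10^33 s × (c) = 2.08 × 10^42 m

2.08 × 10^42 m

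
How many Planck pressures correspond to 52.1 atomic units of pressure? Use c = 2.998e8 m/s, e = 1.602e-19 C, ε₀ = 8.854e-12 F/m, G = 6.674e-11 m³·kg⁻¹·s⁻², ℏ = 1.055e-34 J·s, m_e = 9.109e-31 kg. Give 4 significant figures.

3.294e-99

atomic unit of pressure: P_au = E_h/a₀³ = m_e⁴e¹⁰/((4πε₀)⁵ℏ⁸) = 2.929e13 Pa
Planck pressure: p_P = c⁷/(ℏG²) = 4.632e113 Pa
52.1 × 2.929e13 / 4.632e113 = 3.294e-99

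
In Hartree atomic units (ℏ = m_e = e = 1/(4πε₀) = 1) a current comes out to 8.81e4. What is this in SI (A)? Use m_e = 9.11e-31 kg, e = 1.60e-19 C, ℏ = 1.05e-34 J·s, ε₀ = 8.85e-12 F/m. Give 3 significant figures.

One atomic unit of electric current: I_au = e E_h/ℏ = m_e e⁵/((4πε₀)²ℏ³) = 6.67e-3 A.
8.81e4 × 6.67e-3 A = 588 A

588 A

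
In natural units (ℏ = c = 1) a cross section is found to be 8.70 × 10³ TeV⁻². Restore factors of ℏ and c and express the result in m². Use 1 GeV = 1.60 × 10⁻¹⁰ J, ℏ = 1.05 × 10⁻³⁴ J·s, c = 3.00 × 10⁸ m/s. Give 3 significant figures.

Area is [L]² = [E]⁻²·(ℏc)²; restore (ℏc)².
1 GeV⁻² → (ℏc)² × (1 GeV in J)⁻² = 3.88 × 10⁻³² m².
Convert the energy scale: 8.70 × 10³ TeV⁻² = 8.70 × 10⁻³ GeV⁻².
Result: 8.70 × 10⁻³ × 3.88 × 10⁻³² = 3.37 × 10⁻³⁴ m².

3.37 × 10⁻³⁴ m²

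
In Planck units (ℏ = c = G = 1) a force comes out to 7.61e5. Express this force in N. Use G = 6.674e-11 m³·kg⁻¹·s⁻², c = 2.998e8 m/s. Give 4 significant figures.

9.211e49 N

One Planck force: F_P = c⁴/G = 1.210e44 N.
7.61e5 × 1.210e44 N = 9.211e49 N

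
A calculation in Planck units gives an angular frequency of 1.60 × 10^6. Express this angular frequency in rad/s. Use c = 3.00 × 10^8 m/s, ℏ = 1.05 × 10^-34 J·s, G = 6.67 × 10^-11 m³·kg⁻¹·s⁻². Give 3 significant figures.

2.98 × 10^49 rad/s

One Planck angular frequency: ω_P = √(c⁵/(ℏG)) = 1.86 × 10^43 rad/s.
1.60 × 10^6 × 1.86 × 10^43 rad/s = 2.98 × 10^49 rad/s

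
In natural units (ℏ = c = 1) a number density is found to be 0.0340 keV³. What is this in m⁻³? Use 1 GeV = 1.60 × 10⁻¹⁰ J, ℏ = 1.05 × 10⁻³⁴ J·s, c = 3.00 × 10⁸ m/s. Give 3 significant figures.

Number density is [L]⁻³ = [E]³/(ℏc)³.
1 GeV³ → 1/(ℏc)³ × (1 GeV in J)³ = 1.31 × 10⁴⁷ m⁻³.
Convert the energy scale: 0.0340 keV³ = 3.40 × 10⁻²⁰ GeV³.
Result: 3.40 × 10⁻²⁰ × 1.31 × 10⁴⁷ = 4.46 × 10²⁷ m⁻³.

4.46 × 10²⁷ m⁻³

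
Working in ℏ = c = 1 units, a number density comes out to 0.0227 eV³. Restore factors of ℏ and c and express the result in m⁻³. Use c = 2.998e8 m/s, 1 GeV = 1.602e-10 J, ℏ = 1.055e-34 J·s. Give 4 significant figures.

2.950e18 m⁻³

Number density is [L]⁻³ = [E]³/(ℏc)³.
1 GeV³ → 1/(ℏc)³ × (1 GeV in J)³ = 1.299e47 m⁻³.
Convert the energy scale: 0.0227 eV³ = 2.27e-29 GeV³.
Result: 2.27e-29 × 1.299e47 = 2.950e18 m⁻³.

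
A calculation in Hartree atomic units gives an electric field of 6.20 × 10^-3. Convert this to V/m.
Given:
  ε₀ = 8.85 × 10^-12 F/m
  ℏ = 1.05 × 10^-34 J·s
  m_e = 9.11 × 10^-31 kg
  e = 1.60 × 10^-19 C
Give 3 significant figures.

3.23 × 10^9 V/m

One atomic unit of electric field: E_au = E_h/(e a₀) = m_e²e⁵/((4πε₀)³ℏ⁴) = 5.20 × 10^11 V/m.
6.20 × 10^-3 × 5.20 × 10^11 V/m = 3.23 × 10^9 V/m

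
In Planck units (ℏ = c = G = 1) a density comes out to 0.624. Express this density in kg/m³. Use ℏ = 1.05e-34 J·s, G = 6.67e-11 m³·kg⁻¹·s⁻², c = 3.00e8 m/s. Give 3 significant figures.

One Planck density: ρ_P = c⁵/(ℏG²) = 5.20e96 kg/m³.
0.624 × 5.20e96 kg/m³ = 3.25e96 kg/m³

3.25e96 kg/m³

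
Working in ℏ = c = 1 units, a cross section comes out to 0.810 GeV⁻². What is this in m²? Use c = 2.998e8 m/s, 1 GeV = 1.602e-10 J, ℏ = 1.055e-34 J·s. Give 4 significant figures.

Area is [L]² = [E]⁻²·(ℏc)²; restore (ℏc)².
1 GeV⁻² → (ℏc)² × (1 GeV in J)⁻² = 3.898e-32 m².
Result: 0.810 × 3.898e-32 = 3.157e-32 m².

3.157e-32 m²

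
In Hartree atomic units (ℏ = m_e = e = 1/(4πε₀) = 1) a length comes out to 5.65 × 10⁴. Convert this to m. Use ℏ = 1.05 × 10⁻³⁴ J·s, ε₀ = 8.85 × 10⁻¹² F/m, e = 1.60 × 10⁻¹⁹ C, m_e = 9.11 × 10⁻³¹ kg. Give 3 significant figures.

2.97 × 10⁻⁶ m

One Bohr radius: a₀ = 4πε₀ℏ²/(m_e e²) = 5.26 × 10⁻¹¹ m.
5.65 × 10⁴ × 5.26 × 10⁻¹¹ m = 2.97 × 10⁻⁶ m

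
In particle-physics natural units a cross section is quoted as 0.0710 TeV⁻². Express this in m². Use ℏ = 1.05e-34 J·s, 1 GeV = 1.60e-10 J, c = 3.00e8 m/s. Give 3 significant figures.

2.75e-39 m²

Area is [L]² = [E]⁻²·(ℏc)²; restore (ℏc)².
1 GeV⁻² → (ℏc)² × (1 GeV in J)⁻² = 3.88e-32 m².
Convert the energy scale: 0.0710 TeV⁻² = 7.10e-8 GeV⁻².
Result: 7.10e-8 × 3.88e-32 = 2.75e-39 m².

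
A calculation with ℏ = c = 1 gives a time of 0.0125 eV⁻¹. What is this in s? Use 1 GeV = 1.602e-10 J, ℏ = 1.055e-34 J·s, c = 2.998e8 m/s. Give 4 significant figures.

8.232e-18 s

A time is [E]⁻¹ in ℏ=c=1; restore one factor of ℏ.
1 GeV⁻¹ → ℏ × (1 GeV in J)⁻¹ = 6.586e-25 s.
Convert the energy scale: 0.0125 eV⁻¹ = 1.25e7 GeV⁻¹.
Result: 1.25e7 × 6.586e-25 = 8.232e-18 s.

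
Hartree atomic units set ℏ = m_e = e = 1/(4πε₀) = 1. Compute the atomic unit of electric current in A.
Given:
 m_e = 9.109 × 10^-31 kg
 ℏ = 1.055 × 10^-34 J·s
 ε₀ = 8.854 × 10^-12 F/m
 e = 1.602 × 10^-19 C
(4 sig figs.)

Dimensional analysis gives I_au = e E_h/ℏ = m_e e⁵/((4πε₀)²ℏ³).
E_h = 4.354 × 10^-18 J
e·E_h/ℏ = 6.612 × 10^-3 A

6.612 × 10^-3 A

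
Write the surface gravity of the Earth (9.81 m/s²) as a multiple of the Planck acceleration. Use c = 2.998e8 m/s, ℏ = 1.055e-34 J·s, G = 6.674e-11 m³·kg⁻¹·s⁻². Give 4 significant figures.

Planck acceleration: a_P = √(c⁷/(ℏG)) = 5.560e51 m/s².
9.81 / 5.560e51 = 1.764e-51

1.764e-51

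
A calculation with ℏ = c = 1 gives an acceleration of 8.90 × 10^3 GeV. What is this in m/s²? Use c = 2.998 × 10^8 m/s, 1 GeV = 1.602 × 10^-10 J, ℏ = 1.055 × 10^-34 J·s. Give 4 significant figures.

Acceleration is [L]/[T]² = c·[E]/ℏ.
1 GeV → c/ℏ × (1 GeV in J) = 4.552 × 10^32 m/s².
Result: 8.90 × 10^3 × 4.552 × 10^32 = 4.052 × 10^36 m/s².

4.052 × 10^36 m/s²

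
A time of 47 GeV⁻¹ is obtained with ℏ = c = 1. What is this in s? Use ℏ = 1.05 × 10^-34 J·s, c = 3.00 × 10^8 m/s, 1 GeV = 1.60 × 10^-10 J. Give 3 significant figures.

A time is [E]⁻¹ in ℏ=c=1; restore one factor of ℏ.
1 GeV⁻¹ → ℏ × (1 GeV in J)⁻¹ = 6.56 × 10^-25 s.
Result: 47 × 6.56 × 10^-25 = 3.08 × 10^-23 s.

3.08 × 10^-23 s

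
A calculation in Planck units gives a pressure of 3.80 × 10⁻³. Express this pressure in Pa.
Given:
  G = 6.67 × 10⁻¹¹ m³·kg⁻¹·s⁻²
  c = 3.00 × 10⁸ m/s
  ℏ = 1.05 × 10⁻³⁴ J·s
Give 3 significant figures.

One Planck pressure: p_P = c⁷/(ℏG²) = 4.68 × 10¹¹³ Pa.
3.80 × 10⁻³ × 4.68 × 10¹¹³ Pa = 1.78 × 10¹¹¹ Pa

1.78 × 10¹¹¹ Pa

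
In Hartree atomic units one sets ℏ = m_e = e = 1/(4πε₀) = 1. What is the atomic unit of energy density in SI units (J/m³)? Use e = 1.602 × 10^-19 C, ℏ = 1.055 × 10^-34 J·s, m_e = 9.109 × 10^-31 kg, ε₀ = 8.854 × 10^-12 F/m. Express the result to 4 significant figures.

2.929 × 10^13 J/m³

u_au = E_h/a₀³ = m_e⁴e¹⁰/((4πε₀)⁵ℏ⁸)
E_h = 4.354 × 10^-18 J
a₀ = 5.297 × 10^-11 m
E_h/a₀³ = 2.929 × 10^13 J/m³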